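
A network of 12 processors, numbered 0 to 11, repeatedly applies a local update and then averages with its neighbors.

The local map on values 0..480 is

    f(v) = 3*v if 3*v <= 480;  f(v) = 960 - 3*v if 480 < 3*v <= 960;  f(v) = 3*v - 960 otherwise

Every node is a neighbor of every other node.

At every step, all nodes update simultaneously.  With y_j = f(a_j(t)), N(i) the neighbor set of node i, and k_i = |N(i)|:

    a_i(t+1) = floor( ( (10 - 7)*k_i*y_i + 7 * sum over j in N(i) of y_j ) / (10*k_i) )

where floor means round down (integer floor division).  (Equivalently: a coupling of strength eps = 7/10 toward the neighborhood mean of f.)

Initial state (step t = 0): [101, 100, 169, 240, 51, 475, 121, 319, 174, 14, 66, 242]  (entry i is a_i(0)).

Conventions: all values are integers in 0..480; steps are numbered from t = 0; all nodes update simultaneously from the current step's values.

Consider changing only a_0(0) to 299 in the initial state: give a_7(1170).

Simulating step by step:
t=0: [299, 100, 169, 240, 51, 475, 121, 319, 174, 14, 66, 242]
t=1: [202, 258, 294, 244, 224, 297, 273, 188, 291, 197, 234, 243]
t=2: [254, 214, 189, 224, 238, 187, 204, 264, 191, 258, 231, 225]
t=3: [268, 296, 314, 289, 279, 315, 303, 261, 313, 265, 284, 289]
t=4: [106, 86, 73, 91, 98, 73, 81, 111, 74, 108, 95, 91]
t=5: [282, 268, 259, 272, 277, 259, 264, 286, 259, 284, 274, 272]
t=6: [138, 148, 154, 145, 141, 154, 151, 135, 154, 137, 144, 145]
t=7: [431, 438, 442, 436, 433, 442, 440, 429, 442, 430, 435, 436]
t=8: [344, 349, 352, 348, 346, 352, 351, 343, 352, 344, 347, 348]
t=9: [81, 84, 86, 84, 82, 86, 86, 80, 86, 81, 83, 84]
t=10: [248, 251, 252, 251, 249, 252, 252, 248, 252, 248, 250, 251]
t=11: [210, 208, 207, 208, 209, 207, 207, 210, 207, 210, 209, 208]
t=12: [333, 335, 335, 335, 334, 335, 335, 333, 335, 333, 334, 335]
t=13: [42, 43, 43, 43, 42, 43, 43, 42, 43, 42, 42, 43]
t=14: [127, 128, 128, 128, 127, 128, 128, 127, 128, 127, 127, 128]
t=15: [382, 383, 383, 383, 382, 383, 383, 382, 383, 382, 382, 383]
t=16: [187, 188, 188, 188, 187, 188, 188, 187, 188, 187, 187, 188]
t=17: [397, 396, 396, 396, 397, 396, 396, 397, 396, 397, 397, 396]
t=18: [229, 228, 228, 228, 229, 228, 228, 229, 228, 229, 229, 228]
t=19: [274, 275, 275, 275, 274, 275, 275, 274, 275, 274, 274, 275]
t=20: [136, 135, 135, 135, 136, 135, 135, 136, 135, 136, 136, 135]
t=21: [406, 405, 405, 405, 406, 405, 405, 406, 405, 406, 406, 405]
t=22: [256, 255, 255, 255, 256, 255, 255, 256, 255, 256, 256, 255]
t=23: [193, 194, 194, 194, 193, 194, 194, 193, 194, 193, 193, 194]
t=24: [379, 378, 378, 378, 379, 378, 378, 379, 378, 379, 379, 378]
t=25: [175, 174, 174, 174, 175, 174, 174, 175, 174, 175, 175, 174]
t=26: [436, 437, 437, 437, 436, 437, 437, 436, 437, 436, 436, 437]
t=27: [349, 350, 350, 350, 349, 350, 350, 349, 350, 349, 349, 350]
t=28: [88, 89, 89, 89, 88, 89, 89, 88, 89, 88, 88, 89]
t=29: [265, 266, 266, 266, 265, 266, 266, 265, 266, 265, 265, 266]
t=30: [163, 162, 162, 162, 163, 162, 162, 163, 162, 163, 163, 162]
t=31: [472, 473, 473, 473, 472, 473, 473, 472, 473, 472, 472, 473]
t=32: [457, 458, 458, 458, 457, 458, 458, 457, 458, 457, 457, 458]
t=33: [412, 413, 413, 413, 412, 413, 413, 412, 413, 412, 412, 413]
t=34: [277, 278, 278, 278, 277, 278, 278, 277, 278, 277, 277, 278]
t=35: [127, 126, 126, 126, 127, 126, 126, 127, 126, 127, 127, 126]
t=36: [379, 378, 378, 378, 379, 378, 378, 379, 378, 379, 379, 378]

Answer: a_7(1170) = 163
Key observation: The state at step 24, [379, 378, 378, 378, 379, 378, 378, 379, 378, 379, 379, 378], reappears at step 36: the system is in a cycle of period 12 from step 24 on.  Therefore the state at step 1170 equals the state at step 24 + ((1170 - 24) mod 12) = 30, which is [163, 162, 162, 162, 163, 162, 162, 163, 162, 163, 163, 162].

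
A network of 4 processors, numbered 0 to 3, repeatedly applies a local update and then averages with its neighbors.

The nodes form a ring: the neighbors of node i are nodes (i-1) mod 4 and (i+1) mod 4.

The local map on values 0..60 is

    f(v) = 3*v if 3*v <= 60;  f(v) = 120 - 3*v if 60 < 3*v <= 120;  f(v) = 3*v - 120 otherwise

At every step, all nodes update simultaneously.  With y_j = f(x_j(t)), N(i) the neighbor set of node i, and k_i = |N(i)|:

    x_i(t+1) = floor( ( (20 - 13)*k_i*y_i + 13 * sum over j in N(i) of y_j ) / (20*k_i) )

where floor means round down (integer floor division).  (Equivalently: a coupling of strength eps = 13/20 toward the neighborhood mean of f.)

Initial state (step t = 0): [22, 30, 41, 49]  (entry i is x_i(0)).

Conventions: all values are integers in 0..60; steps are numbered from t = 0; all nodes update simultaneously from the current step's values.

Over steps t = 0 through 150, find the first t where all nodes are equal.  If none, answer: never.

Simulating step by step:
t=0: [22, 30, 41, 49]  (not all equal)
t=1: [37, 29, 19, 27]  (not all equal)
t=2: [26, 33, 43, 35]  (not all equal)
t=3: [26, 23, 14, 21]  (not all equal)
t=4: [49, 45, 49, 47]  (not all equal)
t=5: [21, 22, 21, 24]  (not all equal)
t=6: [53, 55, 53, 53]  (not all equal)
t=7: [40, 41, 40, 39]  (not all equal)
t=8: [1, 1, 1, 1]  (all equal)

Answer: 8
Key observation: Synchronization is absorbing here: once all nodes are equal they stay equal, and step 8 is the first all-equal step.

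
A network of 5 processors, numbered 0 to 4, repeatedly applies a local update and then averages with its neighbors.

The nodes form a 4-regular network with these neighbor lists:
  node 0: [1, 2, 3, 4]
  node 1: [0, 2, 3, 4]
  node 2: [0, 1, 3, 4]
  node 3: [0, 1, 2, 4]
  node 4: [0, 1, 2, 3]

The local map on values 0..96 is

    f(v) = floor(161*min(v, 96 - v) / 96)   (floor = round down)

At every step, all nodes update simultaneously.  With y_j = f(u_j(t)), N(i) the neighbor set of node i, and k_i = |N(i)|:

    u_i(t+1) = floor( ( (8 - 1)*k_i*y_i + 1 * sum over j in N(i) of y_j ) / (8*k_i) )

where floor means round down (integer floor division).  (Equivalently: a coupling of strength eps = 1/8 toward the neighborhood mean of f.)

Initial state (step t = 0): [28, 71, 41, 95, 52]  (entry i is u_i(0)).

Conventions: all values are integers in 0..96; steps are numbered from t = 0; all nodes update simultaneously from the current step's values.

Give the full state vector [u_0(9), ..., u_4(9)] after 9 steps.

Simulating step by step:
t=0: [28, 71, 41, 95, 52]
t=1: [45, 41, 64, 8, 68]
t=2: [71, 65, 52, 18, 46]
t=3: [43, 51, 70, 33, 73]
t=4: [69, 72, 45, 55, 40]
t=5: [47, 42, 72, 66, 65]
t=6: [74, 68, 42, 51, 52]
t=7: [39, 48, 68, 72, 70]
t=8: [63, 76, 47, 42, 44]
t=9: [56, 37, 75, 68, 71]

Answer: [56, 37, 75, 68, 71]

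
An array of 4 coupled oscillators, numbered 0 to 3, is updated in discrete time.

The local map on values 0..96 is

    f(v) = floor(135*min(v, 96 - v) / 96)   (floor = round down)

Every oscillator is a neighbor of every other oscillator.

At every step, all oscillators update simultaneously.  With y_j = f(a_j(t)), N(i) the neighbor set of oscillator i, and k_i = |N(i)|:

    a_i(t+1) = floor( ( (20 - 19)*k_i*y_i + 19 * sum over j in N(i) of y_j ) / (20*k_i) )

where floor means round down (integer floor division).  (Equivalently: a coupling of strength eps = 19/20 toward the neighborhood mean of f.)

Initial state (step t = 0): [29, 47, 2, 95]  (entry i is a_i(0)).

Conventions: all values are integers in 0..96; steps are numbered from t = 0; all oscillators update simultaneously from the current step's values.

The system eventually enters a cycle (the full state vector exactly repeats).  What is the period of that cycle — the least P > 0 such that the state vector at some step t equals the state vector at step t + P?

Answer: 4
Key observation: The state at step 5, [45, 45, 45, 45], reappears at step 9 — and no state repeats earlier — so the cycle the system enters has period 4.

Derivation:
t=0: [29, 47, 2, 95]
t=1: [23, 16, 33, 34]
t=2: [38, 40, 34, 34]
t=3: [50, 49, 51, 51]
t=4: [64, 63, 64, 64]
t=5: [45, 45, 45, 45]
t=6: [63, 63, 63, 63]
t=7: [46, 46, 46, 46]
t=8: [64, 64, 64, 64]
t=9: [45, 45, 45, 45]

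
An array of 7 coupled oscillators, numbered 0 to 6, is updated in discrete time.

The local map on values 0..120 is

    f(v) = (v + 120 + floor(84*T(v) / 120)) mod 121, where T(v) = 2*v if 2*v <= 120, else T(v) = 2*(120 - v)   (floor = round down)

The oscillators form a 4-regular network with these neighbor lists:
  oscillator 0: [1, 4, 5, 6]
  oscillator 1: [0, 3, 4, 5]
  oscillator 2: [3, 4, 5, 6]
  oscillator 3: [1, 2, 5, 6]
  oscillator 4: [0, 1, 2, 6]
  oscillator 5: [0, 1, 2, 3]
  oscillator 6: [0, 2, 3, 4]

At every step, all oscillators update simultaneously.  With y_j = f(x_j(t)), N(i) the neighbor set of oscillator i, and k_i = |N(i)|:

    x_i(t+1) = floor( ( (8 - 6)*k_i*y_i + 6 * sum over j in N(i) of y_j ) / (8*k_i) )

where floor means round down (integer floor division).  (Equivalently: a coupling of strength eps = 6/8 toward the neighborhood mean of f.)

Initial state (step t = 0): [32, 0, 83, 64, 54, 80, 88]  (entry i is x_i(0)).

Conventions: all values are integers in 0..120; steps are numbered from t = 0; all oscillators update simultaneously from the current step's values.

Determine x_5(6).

Simulating step by step:
t=0: [32, 0, 83, 64, 54, 80, 88]
t=1: [47, 51, 12, 34, 42, 46, 23]
t=2: [76, 74, 70, 55, 60, 68, 72]
t=3: [17, 16, 17, 15, 17, 15, 16]
t=4: [37, 37, 37, 36, 38, 36, 37]
t=5: [87, 86, 86, 86, 87, 86, 87]
t=6: [11, 11, 11, 11, 11, 11, 11]

Answer: x_5(6) = 11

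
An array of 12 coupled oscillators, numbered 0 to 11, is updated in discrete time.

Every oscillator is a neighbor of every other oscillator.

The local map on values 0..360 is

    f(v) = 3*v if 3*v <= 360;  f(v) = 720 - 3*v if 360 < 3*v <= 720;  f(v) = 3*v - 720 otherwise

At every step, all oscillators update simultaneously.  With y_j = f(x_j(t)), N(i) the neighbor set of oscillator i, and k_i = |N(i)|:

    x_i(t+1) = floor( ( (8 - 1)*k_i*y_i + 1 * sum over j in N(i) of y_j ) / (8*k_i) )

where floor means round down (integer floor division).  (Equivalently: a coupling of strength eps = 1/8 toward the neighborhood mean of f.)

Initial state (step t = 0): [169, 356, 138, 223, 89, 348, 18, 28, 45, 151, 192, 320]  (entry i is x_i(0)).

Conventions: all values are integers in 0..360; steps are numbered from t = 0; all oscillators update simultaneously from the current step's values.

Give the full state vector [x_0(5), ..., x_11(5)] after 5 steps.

Simulating step by step:
t=0: [169, 356, 138, 223, 89, 348, 18, 28, 45, 151, 192, 320]
t=1: [211, 328, 291, 71, 258, 307, 74, 100, 144, 258, 152, 234]
t=2: [99, 252, 156, 208, 70, 197, 215, 283, 272, 70, 252, 39]
t=3: [275, 50, 236, 102, 200, 130, 83, 130, 102, 200, 50, 120]
t=4: [119, 158, 39, 293, 132, 313, 243, 313, 293, 132, 158, 339]
t=5: [338, 242, 131, 167, 310, 219, 38, 219, 167, 310, 242, 286]

Answer: [338, 242, 131, 167, 310, 219, 38, 219, 167, 310, 242, 286]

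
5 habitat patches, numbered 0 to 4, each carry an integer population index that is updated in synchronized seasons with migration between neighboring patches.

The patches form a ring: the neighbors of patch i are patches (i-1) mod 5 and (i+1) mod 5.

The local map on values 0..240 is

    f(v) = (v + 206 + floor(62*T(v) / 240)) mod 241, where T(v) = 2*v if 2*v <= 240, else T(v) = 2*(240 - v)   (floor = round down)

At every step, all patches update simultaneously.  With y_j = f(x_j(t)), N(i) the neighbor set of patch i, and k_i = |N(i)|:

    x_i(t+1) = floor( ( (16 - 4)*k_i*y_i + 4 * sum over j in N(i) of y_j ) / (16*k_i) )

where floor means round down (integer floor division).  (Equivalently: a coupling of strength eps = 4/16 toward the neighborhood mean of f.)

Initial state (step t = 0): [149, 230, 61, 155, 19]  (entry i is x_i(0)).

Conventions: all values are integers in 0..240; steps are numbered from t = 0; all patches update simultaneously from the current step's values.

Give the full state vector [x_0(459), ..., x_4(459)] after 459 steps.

Simulating step by step:
t=0: [149, 230, 61, 155, 19]
t=1: [175, 177, 88, 158, 216]
t=2: [175, 164, 115, 160, 187]
t=3: [173, 165, 146, 164, 176]
t=4: [171, 167, 161, 167, 173]
t=5: [170, 168, 166, 169, 171]
t=6: [170, 170, 169, 170, 170]
t=7: [171, 170, 170, 170, 171]
t=8: [171, 171, 171, 171, 171]
t=9: [171, 171, 171, 171, 171]

Answer: [171, 171, 171, 171, 171]
Key observation: The state at step 8, [171, 171, 171, 171, 171], reappears at step 9: the system is in a cycle of period 1 from step 8 on.  Therefore the state at step 459 equals the state at step 8 + ((459 - 8) mod 1) = 8, which is [171, 171, 171, 171, 171].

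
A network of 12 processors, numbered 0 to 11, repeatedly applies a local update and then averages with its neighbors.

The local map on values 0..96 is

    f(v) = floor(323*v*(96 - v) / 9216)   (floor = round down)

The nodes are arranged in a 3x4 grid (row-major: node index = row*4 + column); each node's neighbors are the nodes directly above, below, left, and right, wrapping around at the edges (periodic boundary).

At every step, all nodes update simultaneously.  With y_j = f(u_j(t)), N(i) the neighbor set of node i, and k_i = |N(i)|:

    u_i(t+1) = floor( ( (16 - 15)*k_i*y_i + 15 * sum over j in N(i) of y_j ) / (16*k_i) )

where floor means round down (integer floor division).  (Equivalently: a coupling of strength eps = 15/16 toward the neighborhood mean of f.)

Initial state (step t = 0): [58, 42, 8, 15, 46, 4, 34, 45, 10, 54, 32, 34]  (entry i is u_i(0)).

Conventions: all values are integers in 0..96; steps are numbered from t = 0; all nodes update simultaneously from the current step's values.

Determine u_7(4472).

Answer: u_7(4472) = 80
Key observation: The state at step 8, [80, 80, 80, 80, 80, 80, 80, 80, 80, 80, 80, 80], reappears at step 10: the system is in a cycle of period 2 from step 8 on.  Therefore the state at step 4472 equals the state at step 8 + ((4472 - 8) mod 2) = 8, which is [80, 80, 80, 80, 80, 80, 80, 80, 80, 80, 80, 80].

Derivation:
t=0: [58, 42, 8, 15, 46, 4, 34, 45, 10, 54, 32, 34]
t=1: [58, 49, 63, 62, 51, 73, 48, 67, 74, 49, 62, 56]
t=2: [72, 72, 76, 73, 65, 78, 68, 77, 77, 67, 77, 68]
t=3: [59, 57, 58, 57, 53, 64, 51, 64, 65, 53, 62, 53]
t=4: [75, 75, 76, 75, 72, 78, 73, 78, 77, 73, 78, 73]
t=5: [55, 53, 54, 53, 51, 57, 50, 57, 57, 51, 56, 51]
t=6: [78, 78, 79, 78, 77, 79, 77, 79, 79, 77, 79, 77]
t=7: [49, 48, 48, 48, 47, 50, 47, 50, 50, 47, 49, 47]
t=8: [80, 80, 80, 80, 80, 80, 80, 80, 80, 80, 80, 80]
t=9: [44, 44, 44, 44, 44, 44, 44, 44, 44, 44, 44, 44]
t=10: [80, 80, 80, 80, 80, 80, 80, 80, 80, 80, 80, 80]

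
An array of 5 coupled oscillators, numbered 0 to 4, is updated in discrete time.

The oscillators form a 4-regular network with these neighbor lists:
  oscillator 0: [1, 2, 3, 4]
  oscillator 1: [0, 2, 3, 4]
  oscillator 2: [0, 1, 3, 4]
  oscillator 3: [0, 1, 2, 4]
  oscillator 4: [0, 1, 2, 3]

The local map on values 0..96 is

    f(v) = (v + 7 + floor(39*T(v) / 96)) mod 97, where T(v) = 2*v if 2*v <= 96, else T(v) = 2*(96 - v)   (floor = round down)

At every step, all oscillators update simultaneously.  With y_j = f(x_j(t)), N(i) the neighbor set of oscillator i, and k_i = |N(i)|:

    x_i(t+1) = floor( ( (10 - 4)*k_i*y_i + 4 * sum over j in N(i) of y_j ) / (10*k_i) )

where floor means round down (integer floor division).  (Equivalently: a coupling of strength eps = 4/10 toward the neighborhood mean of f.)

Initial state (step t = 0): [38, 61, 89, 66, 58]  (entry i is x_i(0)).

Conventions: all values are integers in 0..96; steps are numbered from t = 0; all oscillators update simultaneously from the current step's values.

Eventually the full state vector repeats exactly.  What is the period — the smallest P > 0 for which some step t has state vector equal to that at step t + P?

Simulating step by step:
t=0: [38, 61, 89, 66, 58]
t=1: [64, 75, 29, 27, 74]
t=2: [11, 12, 41, 39, 12]
t=3: [37, 38, 64, 62, 38]
t=4: [69, 69, 32, 80, 69]
t=5: [6, 6, 39, 8, 6]
t=6: [23, 23, 53, 25, 23]
t=7: [53, 53, 76, 55, 53]
t=8: [84, 84, 38, 85, 84]
t=9: [10, 10, 46, 10, 10]
t=10: [31, 31, 64, 31, 31]
t=11: [56, 56, 25, 56, 56]
t=12: [90, 90, 69, 90, 90]
t=13: [3, 3, 1, 3, 3]
t=14: [11, 11, 9, 11, 11]
t=15: [25, 25, 24, 25, 25]
t=16: [51, 51, 50, 51, 51]
t=17: [94, 94, 94, 94, 94]
t=18: [5, 5, 5, 5, 5]
t=19: [16, 16, 16, 16, 16]
t=20: [36, 36, 36, 36, 36]
t=21: [72, 72, 72, 72, 72]
t=22: [1, 1, 1, 1, 1]
t=23: [8, 8, 8, 8, 8]
t=24: [21, 21, 21, 21, 21]
t=25: [45, 45, 45, 45, 45]
t=26: [88, 88, 88, 88, 88]
t=27: [4, 4, 4, 4, 4]
t=28: [14, 14, 14, 14, 14]
t=29: [32, 32, 32, 32, 32]
t=30: [65, 65, 65, 65, 65]
t=31: [0, 0, 0, 0, 0]
t=32: [7, 7, 7, 7, 7]
t=33: [19, 19, 19, 19, 19]
t=34: [41, 41, 41, 41, 41]
t=35: [81, 81, 81, 81, 81]
t=36: [3, 3, 3, 3, 3]
t=37: [12, 12, 12, 12, 12]
t=38: [28, 28, 28, 28, 28]
t=39: [57, 57, 57, 57, 57]
t=40: [95, 95, 95, 95, 95]
t=41: [5, 5, 5, 5, 5]

Answer: 23
Key observation: The state at step 18, [5, 5, 5, 5, 5], reappears at step 41 — and no state repeats earlier — so the cycle the system enters has period 23.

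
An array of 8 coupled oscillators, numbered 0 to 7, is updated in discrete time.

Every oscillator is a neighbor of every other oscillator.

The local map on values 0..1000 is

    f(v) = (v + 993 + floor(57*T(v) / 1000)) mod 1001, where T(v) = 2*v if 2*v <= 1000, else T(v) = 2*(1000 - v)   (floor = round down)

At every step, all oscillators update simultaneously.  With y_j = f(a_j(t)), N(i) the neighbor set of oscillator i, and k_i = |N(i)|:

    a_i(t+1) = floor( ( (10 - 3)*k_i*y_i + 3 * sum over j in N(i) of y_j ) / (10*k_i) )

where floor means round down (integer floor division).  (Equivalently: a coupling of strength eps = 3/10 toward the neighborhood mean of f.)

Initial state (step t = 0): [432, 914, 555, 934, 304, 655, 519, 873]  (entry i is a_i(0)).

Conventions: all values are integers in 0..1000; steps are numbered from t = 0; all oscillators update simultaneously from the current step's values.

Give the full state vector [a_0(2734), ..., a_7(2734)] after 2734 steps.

Answer: [922, 922, 922, 922, 922, 922, 922, 922]
Key observation: The state at step 35, [922, 922, 922, 922, 922, 922, 922, 922], reappears at step 36: the system is in a cycle of period 1 from step 35 on.  Therefore the state at step 2734 equals the state at step 35 + ((2734 - 35) mod 1) = 35, which is [922, 922, 922, 922, 922, 922, 922, 922].

Derivation:
t=0: [432, 914, 555, 934, 304, 655, 519, 873]
t=1: [541, 831, 622, 843, 447, 681, 601, 808]
t=2: [624, 793, 671, 799, 561, 705, 658, 779]
t=3: [680, 779, 708, 782, 644, 728, 700, 771]
t=4: [721, 779, 737, 780, 700, 749, 733, 774]
t=5: [751, 786, 761, 786, 740, 768, 759, 782]
t=6: [775, 796, 781, 796, 769, 785, 780, 793]
t=7: [794, 807, 798, 807, 791, 800, 798, 805]
t=8: [810, 818, 813, 818, 808, 814, 813, 817]
t=9: [824, 828, 826, 828, 822, 826, 826, 828]
t=10: [836, 838, 837, 838, 835, 837, 837, 838]
t=11: [846, 847, 847, 847, 845, 847, 847, 847]
t=12: [855, 855, 855, 855, 854, 855, 855, 855]
t=13: [862, 862, 862, 862, 862, 862, 862, 862]
t=14: [869, 869, 869, 869, 869, 869, 869, 869]
t=15: [875, 875, 875, 875, 875, 875, 875, 875]
t=16: [881, 881, 881, 881, 881, 881, 881, 881]
t=17: [886, 886, 886, 886, 886, 886, 886, 886]
t=18: [890, 890, 890, 890, 890, 890, 890, 890]
t=19: [894, 894, 894, 894, 894, 894, 894, 894]
t=20: [898, 898, 898, 898, 898, 898, 898, 898]
t=21: [901, 901, 901, 901, 901, 901, 901, 901]
t=22: [904, 904, 904, 904, 904, 904, 904, 904]
t=23: [906, 906, 906, 906, 906, 906, 906, 906]
t=24: [908, 908, 908, 908, 908, 908, 908, 908]
t=25: [910, 910, 910, 910, 910, 910, 910, 910]
t=26: [912, 912, 912, 912, 912, 912, 912, 912]
t=27: [914, 914, 914, 914, 914, 914, 914, 914]
t=28: [915, 915, 915, 915, 915, 915, 915, 915]
t=29: [916, 916, 916, 916, 916, 916, 916, 916]
t=30: [917, 917, 917, 917, 917, 917, 917, 917]
t=31: [918, 918, 918, 918, 918, 918, 918, 918]
t=32: [919, 919, 919, 919, 919, 919, 919, 919]
t=33: [920, 920, 920, 920, 920, 920, 920, 920]
t=34: [921, 921, 921, 921, 921, 921, 921, 921]
t=35: [922, 922, 922, 922, 922, 922, 922, 922]
t=36: [922, 922, 922, 922, 922, 922, 922, 922]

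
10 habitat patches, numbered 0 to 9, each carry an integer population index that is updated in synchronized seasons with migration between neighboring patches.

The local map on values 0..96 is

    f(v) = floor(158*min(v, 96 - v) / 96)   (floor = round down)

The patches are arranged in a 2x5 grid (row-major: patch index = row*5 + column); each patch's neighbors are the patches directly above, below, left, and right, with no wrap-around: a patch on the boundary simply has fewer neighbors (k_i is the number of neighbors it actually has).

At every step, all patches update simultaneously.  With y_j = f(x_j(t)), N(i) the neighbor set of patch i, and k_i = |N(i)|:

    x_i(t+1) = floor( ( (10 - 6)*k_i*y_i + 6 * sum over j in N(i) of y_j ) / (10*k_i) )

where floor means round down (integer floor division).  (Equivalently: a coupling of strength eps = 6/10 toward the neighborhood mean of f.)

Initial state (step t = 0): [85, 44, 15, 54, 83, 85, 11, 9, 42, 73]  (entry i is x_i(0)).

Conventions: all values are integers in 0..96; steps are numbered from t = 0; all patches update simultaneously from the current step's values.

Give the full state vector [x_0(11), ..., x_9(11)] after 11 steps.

Answer: [55, 62, 61, 53, 52, 55, 62, 61, 53, 52]

Derivation:
t=0: [85, 44, 15, 54, 83, 85, 11, 9, 42, 73]
t=1: [34, 40, 40, 50, 40, 18, 28, 27, 51, 41]
t=2: [50, 59, 62, 70, 68, 41, 46, 54, 66, 68]
t=3: [68, 65, 56, 46, 44, 71, 69, 63, 51, 46]
t=4: [46, 51, 62, 72, 73, 43, 46, 58, 70, 73]
t=5: [73, 70, 57, 42, 37, 73, 71, 59, 44, 38]
t=6: [38, 45, 59, 66, 63, 38, 44, 59, 67, 64]
t=7: [65, 68, 60, 51, 51, 65, 68, 59, 51, 51]
t=8: [49, 49, 59, 71, 74, 49, 49, 59, 71, 74]
t=9: [77, 73, 59, 43, 37, 77, 73, 59, 43, 37]
t=10: [32, 40, 57, 66, 63, 32, 40, 57, 66, 63]
t=11: [55, 62, 61, 53, 52, 55, 62, 61, 53, 52]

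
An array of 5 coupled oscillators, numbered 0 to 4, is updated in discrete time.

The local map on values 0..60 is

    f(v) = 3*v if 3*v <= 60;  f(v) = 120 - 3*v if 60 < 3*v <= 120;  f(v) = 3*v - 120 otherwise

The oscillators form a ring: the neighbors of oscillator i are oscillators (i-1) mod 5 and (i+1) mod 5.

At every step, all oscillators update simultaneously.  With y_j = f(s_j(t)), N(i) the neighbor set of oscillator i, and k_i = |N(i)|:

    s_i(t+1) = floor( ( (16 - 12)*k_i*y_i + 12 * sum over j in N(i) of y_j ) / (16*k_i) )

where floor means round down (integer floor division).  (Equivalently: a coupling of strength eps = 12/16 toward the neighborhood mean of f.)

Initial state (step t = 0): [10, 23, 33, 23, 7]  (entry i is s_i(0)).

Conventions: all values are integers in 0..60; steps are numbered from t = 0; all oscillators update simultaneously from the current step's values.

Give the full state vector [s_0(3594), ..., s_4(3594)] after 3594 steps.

Answer: [18, 18, 18, 18, 18]
Key observation: The state at step 39, [54, 54, 54, 54, 54], reappears at step 43: the system is in a cycle of period 4 from step 39 on.  Therefore the state at step 3594 equals the state at step 39 + ((3594 - 39) mod 4) = 42, which is [18, 18, 18, 18, 18].

Derivation:
t=0: [10, 23, 33, 23, 7]
t=1: [34, 31, 43, 28, 35]
t=2: [20, 16, 25, 18, 24]
t=3: [51, 51, 49, 48, 54]
t=4: [36, 30, 28, 31, 31]
t=5: [24, 25, 30, 30, 21]
t=6: [50, 40, 35, 40, 43]
t=7: [10, 16, 3, 9, 13]
t=8: [40, 26, 30, 24, 31]
t=9: [25, 21, 41, 33, 24]
t=10: [50, 32, 30, 24, 36]
t=11: [21, 28, 34, 27, 32]
t=12: [36, 37, 32, 25, 42]
t=13: [8, 15, 26, 22, 22]
t=14: [43, 36, 47, 49, 42]
t=15: [9, 14, 19, 16, 15]
t=16: [39, 42, 48, 50, 39]
t=17: [4, 11, 19, 17, 13]
t=18: [30, 34, 45, 48, 33]
t=19: [22, 21, 19, 19, 25]
t=20: [51, 55, 57, 52, 52]
t=21: [38, 42, 43, 41, 34]
t=22: [10, 7, 5, 10, 7]
t=23: [23, 22, 22, 21, 27]
t=24: [47, 52, 55, 49, 50]
t=25: [30, 33, 34, 34, 25]
t=26: [32, 23, 19, 28, 29]
t=27: [37, 43, 46, 42, 30]
t=28: [16, 12, 10, 19, 13]
t=29: [40, 38, 42, 40, 49]
t=30: [12, 3, 3, 12, 6]
t=31: [19, 19, 19, 19, 31]
t=32: [45, 57, 57, 45, 49]
t=33: [33, 37, 37, 33, 18]
t=34: [28, 13, 13, 28, 29]
t=35: [36, 37, 37, 36, 35]
t=36: [12, 10, 10, 12, 12]
t=37: [33, 32, 32, 33, 36]
t=38: [18, 22, 22, 18, 18]
t=39: [54, 54, 54, 54, 54]
t=40: [42, 42, 42, 42, 42]
t=41: [6, 6, 6, 6, 6]
t=42: [18, 18, 18, 18, 18]
t=43: [54, 54, 54, 54, 54]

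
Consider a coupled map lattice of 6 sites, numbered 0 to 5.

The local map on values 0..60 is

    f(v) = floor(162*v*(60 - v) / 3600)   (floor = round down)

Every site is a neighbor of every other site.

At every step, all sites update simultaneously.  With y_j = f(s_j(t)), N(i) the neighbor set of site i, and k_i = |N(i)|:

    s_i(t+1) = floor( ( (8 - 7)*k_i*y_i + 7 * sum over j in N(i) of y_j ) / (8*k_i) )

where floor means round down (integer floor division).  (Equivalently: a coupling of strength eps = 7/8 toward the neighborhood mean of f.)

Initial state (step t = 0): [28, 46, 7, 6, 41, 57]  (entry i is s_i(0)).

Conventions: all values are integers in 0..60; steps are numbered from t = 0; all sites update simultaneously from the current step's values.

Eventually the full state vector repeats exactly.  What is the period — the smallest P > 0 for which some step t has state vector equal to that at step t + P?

Answer: 2
Key observation: The state at step 2, [37, 37, 37, 37, 37, 37], reappears at step 4 — and no state repeats earlier — so the cycle the system enters has period 2.

Derivation:
t=0: [28, 46, 7, 6, 41, 57]
t=1: [22, 23, 23, 23, 22, 24]
t=2: [37, 37, 37, 37, 37, 37]
t=3: [38, 38, 38, 38, 38, 38]
t=4: [37, 37, 37, 37, 37, 37]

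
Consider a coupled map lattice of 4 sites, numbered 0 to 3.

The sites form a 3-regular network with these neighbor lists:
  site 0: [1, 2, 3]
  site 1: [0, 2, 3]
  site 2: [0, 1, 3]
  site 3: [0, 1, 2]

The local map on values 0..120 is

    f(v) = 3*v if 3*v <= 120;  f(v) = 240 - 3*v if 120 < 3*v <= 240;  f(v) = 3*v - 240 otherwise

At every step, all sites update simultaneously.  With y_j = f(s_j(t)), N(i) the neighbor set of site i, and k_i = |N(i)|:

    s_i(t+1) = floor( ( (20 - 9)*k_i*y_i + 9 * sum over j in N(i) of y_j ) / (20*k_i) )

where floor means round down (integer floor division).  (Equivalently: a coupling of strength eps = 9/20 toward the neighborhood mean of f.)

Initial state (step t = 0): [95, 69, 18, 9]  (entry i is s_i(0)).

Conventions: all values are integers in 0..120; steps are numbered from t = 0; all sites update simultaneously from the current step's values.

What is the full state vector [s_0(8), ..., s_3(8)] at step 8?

Answer: [12, 16, 24, 23]

Derivation:
t=0: [95, 69, 18, 9]
t=1: [41, 37, 45, 34]
t=2: [112, 109, 107, 106]
t=3: [89, 86, 83, 82]
t=4: [19, 16, 12, 11]
t=5: [48, 45, 40, 39]
t=6: [104, 107, 113, 112]
t=7: [81, 84, 91, 90]
t=8: [12, 16, 24, 23]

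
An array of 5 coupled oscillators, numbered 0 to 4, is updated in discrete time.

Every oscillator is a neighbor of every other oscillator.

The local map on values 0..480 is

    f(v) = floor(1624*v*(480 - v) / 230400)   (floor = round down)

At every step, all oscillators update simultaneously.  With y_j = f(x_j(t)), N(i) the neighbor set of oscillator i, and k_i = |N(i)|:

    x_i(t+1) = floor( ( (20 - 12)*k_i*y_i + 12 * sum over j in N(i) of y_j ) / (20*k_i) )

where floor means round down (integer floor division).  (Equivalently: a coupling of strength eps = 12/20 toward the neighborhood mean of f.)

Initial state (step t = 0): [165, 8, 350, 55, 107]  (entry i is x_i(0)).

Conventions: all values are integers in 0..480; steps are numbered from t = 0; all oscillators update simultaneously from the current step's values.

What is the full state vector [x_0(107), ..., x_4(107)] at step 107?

Answer: [221, 221, 221, 221, 221]
Key observation: The state at step 8, [403, 403, 403, 403, 403], reappears at step 12: the system is in a cycle of period 4 from step 8 on.  Therefore the state at step 107 equals the state at step 8 + ((107 - 8) mod 4) = 11, which is [221, 221, 221, 221, 221].

Derivation:
t=0: [165, 8, 350, 55, 107]
t=1: [265, 180, 253, 214, 243]
t=2: [398, 393, 399, 398, 399]
t=3: [230, 233, 229, 230, 229]
t=4: [405, 405, 405, 405, 405]
t=5: [214, 214, 214, 214, 214]
t=6: [401, 401, 401, 401, 401]
t=7: [223, 223, 223, 223, 223]
t=8: [403, 403, 403, 403, 403]
t=9: [218, 218, 218, 218, 218]
t=10: [402, 402, 402, 402, 402]
t=11: [221, 221, 221, 221, 221]
t=12: [403, 403, 403, 403, 403]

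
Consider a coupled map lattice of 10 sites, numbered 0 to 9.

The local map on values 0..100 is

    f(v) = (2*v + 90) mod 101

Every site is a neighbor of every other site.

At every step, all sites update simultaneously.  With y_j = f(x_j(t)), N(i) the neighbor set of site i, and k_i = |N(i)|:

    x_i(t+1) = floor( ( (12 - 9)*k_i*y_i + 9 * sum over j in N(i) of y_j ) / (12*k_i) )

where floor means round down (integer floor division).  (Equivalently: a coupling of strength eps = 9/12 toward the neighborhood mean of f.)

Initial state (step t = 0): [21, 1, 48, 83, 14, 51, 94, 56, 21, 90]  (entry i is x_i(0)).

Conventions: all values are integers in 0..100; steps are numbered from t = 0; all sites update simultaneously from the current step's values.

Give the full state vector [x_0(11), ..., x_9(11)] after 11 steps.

Simulating step by step:
t=0: [21, 1, 48, 83, 14, 51, 94, 56, 21, 90]
t=1: [50, 60, 59, 54, 48, 60, 58, 45, 50, 56]
t=2: [53, 40, 39, 54, 52, 40, 39, 51, 53, 38]
t=3: [83, 78, 78, 83, 82, 78, 78, 82, 83, 78]
t=4: [49, 47, 47, 49, 49, 47, 47, 49, 49, 47]
t=5: [85, 84, 84, 85, 85, 84, 84, 85, 85, 84]
t=6: [57, 56, 56, 57, 57, 56, 56, 57, 57, 56]
t=7: [1, 0, 0, 1, 1, 0, 0, 1, 1, 0]
t=8: [91, 90, 90, 91, 91, 90, 90, 91, 91, 90]
t=9: [69, 68, 68, 69, 69, 68, 68, 69, 69, 68]
t=10: [25, 24, 24, 25, 25, 24, 24, 25, 25, 24]
t=11: [38, 37, 37, 38, 38, 37, 37, 38, 38, 37]

Answer: [38, 37, 37, 38, 38, 37, 37, 38, 38, 37]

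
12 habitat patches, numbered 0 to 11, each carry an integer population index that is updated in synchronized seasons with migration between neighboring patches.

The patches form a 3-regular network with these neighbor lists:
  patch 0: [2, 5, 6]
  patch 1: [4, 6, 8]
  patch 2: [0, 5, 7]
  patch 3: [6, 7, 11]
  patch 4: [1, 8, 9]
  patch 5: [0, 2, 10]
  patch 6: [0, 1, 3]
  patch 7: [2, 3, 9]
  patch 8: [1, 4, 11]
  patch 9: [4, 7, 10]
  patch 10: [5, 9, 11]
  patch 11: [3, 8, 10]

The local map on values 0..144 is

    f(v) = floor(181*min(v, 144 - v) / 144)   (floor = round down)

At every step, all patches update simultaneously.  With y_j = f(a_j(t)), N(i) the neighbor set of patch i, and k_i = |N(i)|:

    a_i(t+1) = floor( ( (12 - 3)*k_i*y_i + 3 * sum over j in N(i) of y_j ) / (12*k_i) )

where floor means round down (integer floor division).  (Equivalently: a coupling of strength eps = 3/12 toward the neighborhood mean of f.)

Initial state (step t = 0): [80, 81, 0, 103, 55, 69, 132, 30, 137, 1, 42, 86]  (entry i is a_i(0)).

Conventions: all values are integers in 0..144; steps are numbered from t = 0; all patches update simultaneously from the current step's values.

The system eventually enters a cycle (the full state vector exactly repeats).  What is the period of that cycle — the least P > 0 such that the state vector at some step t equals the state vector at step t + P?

Simulating step by step:
t=0: [80, 81, 0, 103, 55, 69, 132, 30, 137, 1, 42, 86]
t=1: [68, 66, 16, 48, 59, 75, 28, 32, 24, 13, 52, 63]
t=2: [75, 73, 32, 57, 66, 78, 45, 38, 42, 26, 63, 72]
t=3: [79, 82, 47, 69, 75, 78, 62, 47, 60, 41, 76, 84]
t=4: [78, 77, 62, 82, 81, 80, 78, 60, 76, 57, 81, 76]
t=5: [81, 83, 77, 77, 79, 79, 81, 75, 84, 72, 78, 83]
t=6: [79, 76, 83, 83, 80, 81, 79, 86, 75, 88, 82, 77]
t=7: [80, 84, 76, 76, 80, 78, 80, 72, 85, 71, 77, 82]
t=8: [80, 75, 84, 84, 79, 82, 80, 89, 74, 87, 83, 78]
t=9: [79, 85, 75, 75, 81, 77, 80, 70, 86, 72, 76, 81]
t=10: [81, 74, 85, 85, 78, 84, 80, 87, 73, 88, 84, 79]
t=11: [78, 86, 74, 74, 82, 75, 80, 71, 87, 71, 75, 80]
t=12: [82, 73, 86, 86, 77, 85, 80, 88, 72, 87, 85, 80]
t=13: [76, 87, 72, 73, 83, 74, 79, 70, 88, 72, 74, 79]
t=14: [85, 72, 89, 87, 76, 87, 81, 87, 71, 88, 86, 81]
t=15: [73, 88, 69, 72, 84, 71, 78, 70, 87, 71, 72, 78]
t=16: [88, 71, 86, 88, 75, 88, 82, 87, 72, 87, 89, 82]
t=17: [70, 87, 71, 71, 85, 70, 76, 71, 88, 72, 69, 76]
t=18: [87, 72, 88, 88, 74, 87, 84, 89, 71, 88, 86, 84]
t=19: [71, 88, 70, 70, 86, 71, 75, 69, 87, 71, 72, 75]
t=20: [88, 71, 87, 86, 73, 88, 85, 86, 72, 87, 89, 85]
t=21: [70, 87, 70, 72, 87, 70, 74, 71, 88, 72, 69, 74]
t=22: [87, 72, 87, 89, 72, 86, 85, 89, 71, 88, 86, 85]
t=23: [71, 88, 70, 69, 88, 71, 74, 69, 87, 71, 72, 74]
t=24: [88, 71, 87, 86, 71, 88, 85, 86, 72, 87, 89, 85]
t=25: [70, 87, 70, 72, 87, 70, 74, 71, 88, 72, 69, 74]

Answer: 4
Key observation: The state at step 21, [70, 87, 70, 72, 87, 70, 74, 71, 88, 72, 69, 74], reappears at step 25 — and no state repeats earlier — so the cycle the system enters has period 4.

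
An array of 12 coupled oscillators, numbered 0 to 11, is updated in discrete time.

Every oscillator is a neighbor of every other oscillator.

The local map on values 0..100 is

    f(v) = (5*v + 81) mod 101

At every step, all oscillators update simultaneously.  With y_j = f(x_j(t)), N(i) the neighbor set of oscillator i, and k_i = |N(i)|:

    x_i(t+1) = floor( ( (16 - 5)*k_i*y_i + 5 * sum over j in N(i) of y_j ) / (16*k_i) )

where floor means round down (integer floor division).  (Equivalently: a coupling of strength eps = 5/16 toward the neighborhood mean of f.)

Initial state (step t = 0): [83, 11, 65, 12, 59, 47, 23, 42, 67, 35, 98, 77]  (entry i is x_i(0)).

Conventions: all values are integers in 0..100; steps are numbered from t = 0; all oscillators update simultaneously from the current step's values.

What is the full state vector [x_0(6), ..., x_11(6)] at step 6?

Simulating step by step:
t=0: [83, 11, 65, 12, 59, 47, 23, 42, 67, 35, 98, 77]
t=1: [78, 41, 19, 44, 66, 26, 80, 76, 25, 53, 61, 58]
t=2: [63, 74, 68, 84, 23, 25, 69, 56, 21, 47, 73, 63]
t=3: [80, 49, 30, 82, 81, 21, 33, 57, 74, 27, 46, 80]
t=4: [68, 33, 37, 75, 72, 74, 47, 59, 49, 27, 23, 68]
t=5: [25, 43, 56, 48, 38, 45, 22, 62, 29, 23, 76, 25]
t=6: [19, 79, 55, 29, 62, 19, 76, 75, 32, 79, 54, 19]

Answer: [19, 79, 55, 29, 62, 19, 76, 75, 32, 79, 54, 19]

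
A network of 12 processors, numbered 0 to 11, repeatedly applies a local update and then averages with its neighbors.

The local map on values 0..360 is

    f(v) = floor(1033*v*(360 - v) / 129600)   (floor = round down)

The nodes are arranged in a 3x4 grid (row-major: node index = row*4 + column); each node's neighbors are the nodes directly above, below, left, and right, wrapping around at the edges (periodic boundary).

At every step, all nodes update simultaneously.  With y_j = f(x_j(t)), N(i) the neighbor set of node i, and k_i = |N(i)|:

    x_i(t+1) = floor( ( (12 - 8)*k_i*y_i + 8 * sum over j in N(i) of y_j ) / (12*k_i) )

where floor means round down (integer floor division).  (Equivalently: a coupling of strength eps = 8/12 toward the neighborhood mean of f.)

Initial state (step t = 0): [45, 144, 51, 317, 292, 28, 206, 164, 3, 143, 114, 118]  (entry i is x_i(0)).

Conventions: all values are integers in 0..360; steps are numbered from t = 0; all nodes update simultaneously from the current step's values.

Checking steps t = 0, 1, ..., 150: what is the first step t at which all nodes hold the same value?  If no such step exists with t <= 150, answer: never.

Simulating step by step:
t=0: [45, 144, 51, 317, 292, 28, 206, 164, 3, 143, 114, 118]  (not all equal)
t=1: [124, 175, 180, 156, 127, 175, 197, 209, 126, 174, 216, 174]  (not all equal)
t=2: [241, 253, 254, 250, 241, 253, 254, 250, 242, 252, 253, 250]  (not all equal)
t=3: [224, 217, 215, 219, 224, 217, 215, 219, 224, 217, 215, 219]  (not all equal)
t=4: [243, 246, 247, 245, 243, 246, 247, 245, 243, 246, 247, 245]  (not all equal)
t=5: [225, 223, 222, 224, 225, 223, 222, 224, 225, 223, 222, 224]  (not all equal)
t=6: [242, 243, 243, 242, 242, 243, 243, 242, 242, 243, 243, 242]  (not all equal)
t=7: [226, 226, 226, 226, 226, 226, 226, 226, 226, 226, 226, 226]  (all equal)

Answer: 7
Key observation: Synchronization is absorbing here: once all nodes are equal they stay equal, and step 7 is the first all-equal step.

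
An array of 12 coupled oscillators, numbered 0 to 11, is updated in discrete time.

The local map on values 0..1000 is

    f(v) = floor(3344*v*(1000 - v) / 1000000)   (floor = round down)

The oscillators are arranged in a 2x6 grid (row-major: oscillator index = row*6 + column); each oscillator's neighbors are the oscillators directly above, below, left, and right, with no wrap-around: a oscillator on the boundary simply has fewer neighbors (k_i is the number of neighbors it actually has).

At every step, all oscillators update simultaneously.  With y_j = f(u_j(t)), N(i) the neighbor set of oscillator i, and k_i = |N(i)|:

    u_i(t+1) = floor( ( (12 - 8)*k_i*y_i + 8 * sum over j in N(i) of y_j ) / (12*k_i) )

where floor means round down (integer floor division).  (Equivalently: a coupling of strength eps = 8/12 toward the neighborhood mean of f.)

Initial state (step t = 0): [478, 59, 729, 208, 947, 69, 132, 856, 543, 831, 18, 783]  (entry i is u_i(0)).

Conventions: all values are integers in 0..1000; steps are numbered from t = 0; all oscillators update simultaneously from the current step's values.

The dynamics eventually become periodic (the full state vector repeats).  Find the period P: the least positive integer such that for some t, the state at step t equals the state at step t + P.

Answer: 2
Key observation: The state at step 14, [832, 832, 832, 832, 832, 832, 832, 832, 832, 832, 832, 832], reappears at step 16 — and no state repeats earlier — so the cycle the system enters has period 2.

Derivation:
t=0: [478, 59, 729, 208, 947, 69, 132, 856, 543, 831, 18, 783]
t=1: [467, 485, 567, 471, 238, 316, 543, 447, 618, 475, 287, 280]
t=2: [832, 829, 819, 779, 699, 667, 829, 820, 813, 790, 697, 693]
t=3: [471, 481, 511, 581, 683, 718, 478, 487, 512, 582, 672, 719]
t=4: [833, 834, 830, 798, 736, 692, 834, 834, 830, 801, 737, 696]
t=5: [463, 464, 484, 547, 638, 689, 463, 464, 482, 546, 635, 689]
t=6: [831, 831, 832, 817, 772, 734, 831, 831, 832, 817, 773, 735]
t=7: [469, 468, 474, 511, 582, 630, 469, 468, 474, 511, 581, 629]
t=8: [832, 832, 833, 829, 810, 790, 832, 832, 833, 829, 810, 791]
t=9: [467, 466, 467, 480, 514, 540, 467, 466, 467, 480, 513, 540]
t=10: [832, 832, 832, 833, 833, 831, 832, 832, 832, 833, 833, 831]
t=11: [467, 467, 466, 465, 465, 467, 467, 467, 466, 465, 465, 467]
t=12: [832, 832, 831, 831, 831, 831, 832, 832, 831, 831, 831, 831]
t=13: [467, 467, 468, 469, 469, 469, 467, 467, 468, 469, 469, 469]
t=14: [832, 832, 832, 832, 832, 832, 832, 832, 832, 832, 832, 832]
t=15: [467, 467, 467, 467, 467, 467, 467, 467, 467, 467, 467, 467]
t=16: [832, 832, 832, 832, 832, 832, 832, 832, 832, 832, 832, 832]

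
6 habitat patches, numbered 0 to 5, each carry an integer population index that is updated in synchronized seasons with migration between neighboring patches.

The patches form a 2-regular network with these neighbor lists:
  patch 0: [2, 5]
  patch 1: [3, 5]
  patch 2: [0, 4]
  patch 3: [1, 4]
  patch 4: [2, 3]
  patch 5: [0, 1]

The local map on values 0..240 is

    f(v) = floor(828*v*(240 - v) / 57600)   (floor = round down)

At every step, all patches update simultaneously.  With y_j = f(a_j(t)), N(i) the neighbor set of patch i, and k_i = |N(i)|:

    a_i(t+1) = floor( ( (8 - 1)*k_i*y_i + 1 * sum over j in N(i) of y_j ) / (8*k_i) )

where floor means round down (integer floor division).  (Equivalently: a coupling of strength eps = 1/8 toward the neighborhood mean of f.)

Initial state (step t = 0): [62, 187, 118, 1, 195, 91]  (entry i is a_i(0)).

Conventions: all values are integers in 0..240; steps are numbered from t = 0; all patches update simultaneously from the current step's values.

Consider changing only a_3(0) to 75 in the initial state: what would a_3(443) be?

Simulating step by step:
t=0: [62, 187, 118, 75, 195, 91]
t=1: [163, 147, 198, 171, 134, 188]
t=2: [173, 190, 128, 172, 196, 146]
t=3: [170, 141, 198, 163, 131, 191]
t=4: [165, 194, 127, 182, 198, 140]
t=5: [180, 134, 198, 147, 126, 194]
t=6: [151, 198, 126, 197, 199, 134]
t=7: [194, 124, 199, 120, 122, 198]
t=8: [126, 200, 123, 206, 200, 125]
t=9: [206, 119, 200, 101, 119, 200]
t=10: [101, 200, 119, 201, 200, 119]
t=11: [201, 120, 200, 112, 120, 200]
t=12: [112, 201, 120, 206, 201, 120]
t=13: [206, 117, 201, 101, 117, 201]
t=14: [101, 199, 117, 201, 199, 117]
t=15: [201, 122, 200, 112, 122, 200]
t=16: [112, 200, 120, 206, 200, 120]
t=17: [206, 119, 201, 101, 119, 201]
t=18: [101, 199, 117, 201, 199, 117]

Answer: a_3(443) = 112
Key observation: The state at step 14, [101, 199, 117, 201, 199, 117], reappears at step 18: the system is in a cycle of period 4 from step 14 on.  Therefore the state at step 443 equals the state at step 14 + ((443 - 14) mod 4) = 15, which is [201, 122, 200, 112, 122, 200].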